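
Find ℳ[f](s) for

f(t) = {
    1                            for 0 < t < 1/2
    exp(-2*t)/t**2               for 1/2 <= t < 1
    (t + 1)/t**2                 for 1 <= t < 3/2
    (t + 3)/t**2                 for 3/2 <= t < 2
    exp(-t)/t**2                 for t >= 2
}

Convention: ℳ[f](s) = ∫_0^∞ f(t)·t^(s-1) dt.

back out the shared t-power: t on [0, 1/2); exp(-2*t)/t on [1/2, 1); (t + 1)/t on [1, 3/2); …
back out the shared t-power: t**2 on [0, 1/2); exp(-2*t) on [1/2, 1); t + 1 on [1, 3/2); …
the 5 pieces separated at 1/2, 1, 3/2, 2 each add one integral
on [0, 1/2): add ∫ 1·t^(s-1) dt
on [1/2, 1) integrate f = exp(-2*t)/t**2 against the kernel
∫ (t + 1)/t**2·t^(s-1) over [1, 3/2)
∫ (t + 3)/t**2·t^(s-1) over [3/2, 2)
piece [2, ∞): integrate exp(-t)/t**2 against the kernel

(45*2**(2*s)*s*(s - 2) + 27*2**(2*s)*s + 36*2**s*s*(s - 2)*(s - 1)*uppergamma(s - 2, 2) - 72*2**s*s*(s - 2) - 36*2**s*s - 32*3**s*s*(s - 2) - 32*3**s*s + 144*s*(s - 2)*(s - 1)*uppergamma(s - 2, 1) - 144*s*(s - 2)*(s - 1)*uppergamma(s - 2, 2) + 36*(s - 2)*(s - 1))/(36*2**s*s*(s - 2)*(s - 1))
  Re(s) > 0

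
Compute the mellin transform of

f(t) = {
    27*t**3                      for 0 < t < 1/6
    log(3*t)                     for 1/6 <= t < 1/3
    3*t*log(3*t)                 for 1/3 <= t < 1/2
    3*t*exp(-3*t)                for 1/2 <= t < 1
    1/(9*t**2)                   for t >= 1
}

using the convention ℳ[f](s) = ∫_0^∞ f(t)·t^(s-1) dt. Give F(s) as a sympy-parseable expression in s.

strip the common scale on t: t**3 on [0, 1/2); log(t) on [1/2, 1); t*log(t) on [1, 3/2); …
strip the shared t-power: t**2 on [0, 1/2); log(t)/t on [1/2, 1); log(t) on [1, 3/2); …
integrate the 5 segments split at 1/6, 1/3, 1/2, 1, then add the results
for t in [0, 1/6): the term is ∫ 27*t**3·t^(s-1)
over [1/6, 1/3), the kernel integral of log(3*t) enters the sum
segment [1/3, 1/2) carries 3*t*log(3*t); integrate it
[1/2, 1) adds the kernel integral of 3*t*exp(-3*t)
∫ over [1, ∞) of 1/(9*t**2)·t^(s-1) joins the sum

(72*2**s*(s - 2)*(s + 1)**2*(s + 3)*(2*s - (s + 1)**2 + 1)*uppergamma(s + 1, 3/2) - 72*2**s*(s - 2)*(s + 1)**2*(s + 3)*(2*s - (s + 1)**2 + 1)*uppergamma(s + 1, 3) + 72*2**s*(s - 2)*(s + 1)**2*(s + 3) + 72*2**s*(s - 2)*(s + 3)*(2*s - (s + 1)**2 + 1) + 3**s*(s - 2)*(s + 1)*(s + 3)*(-108*log(2) + 108*log(3))*(2*s - (s + 1)**2 + 1) - 108*3**s*(s - 2)*(s + 3)*(2*s - (s + 1)**2 + 1) - 8*6**s*(s + 1)**2*(s + 3)*(2*s - (s + 1)**2 + 1) - 72*(s - 2)*(s + 1)**3*(s + 3)*log(2) - 72*(s - 2)*(s + 1)**2*(s + 3) + 72*(s - 2)*(s + 1)**2*(s + 3)*log(2) + 9*(s - 2)*(s + 1)**2*(2*s - (s + 1)**2 + 1))/(72*6**s*(s - 2)*(s + 1)**2*(s + 3)*(2*s - (s + 1)**2 + 1))
  -3 < Re(s) < 2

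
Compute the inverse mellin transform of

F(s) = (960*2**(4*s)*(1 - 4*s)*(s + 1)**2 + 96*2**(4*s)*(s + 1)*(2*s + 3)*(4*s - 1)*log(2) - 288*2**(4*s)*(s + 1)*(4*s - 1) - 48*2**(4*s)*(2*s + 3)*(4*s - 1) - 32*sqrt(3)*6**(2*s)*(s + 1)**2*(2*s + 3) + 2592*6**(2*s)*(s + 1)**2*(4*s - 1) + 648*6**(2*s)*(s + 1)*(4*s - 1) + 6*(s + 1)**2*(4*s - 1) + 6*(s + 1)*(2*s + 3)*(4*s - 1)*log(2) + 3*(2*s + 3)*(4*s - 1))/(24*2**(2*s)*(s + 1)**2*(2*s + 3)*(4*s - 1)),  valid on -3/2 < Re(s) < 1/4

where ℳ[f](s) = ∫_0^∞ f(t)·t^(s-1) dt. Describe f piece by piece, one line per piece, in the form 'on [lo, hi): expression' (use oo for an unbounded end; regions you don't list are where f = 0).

on [0, 1/4): t**(3/2)
on [1/4, 4): t*log(sqrt(t))
on [4, 9): t*(sqrt(t) + 3)
on [9, oo): t**(-1/4)

remove the power substitution first: t**3 on [0, 1/2); t**2*log(t) on [1/2, 2); t**2*(t + 3) on [2, 3); …
peel off the shared t-power: t on [0, 1/2); log(t) on [1/2, 2); t + 3 on [2, 3); …
decompose at 1/4, 4, 9; ℳ[f](s) sums the 4 pieces' integrals
∫ over [0, 1/4) of t**(3/2)·t^(s-1) joins the sum
∫ t*log(sqrt(t))·t^(s-1) over [1/4, 4)
∫ over [4, 9) of t*(sqrt(t) + 3)·t^(s-1) joins the sum
for t in [9, ∞): the term is ∫ t**(-1/4)·t^(s-1)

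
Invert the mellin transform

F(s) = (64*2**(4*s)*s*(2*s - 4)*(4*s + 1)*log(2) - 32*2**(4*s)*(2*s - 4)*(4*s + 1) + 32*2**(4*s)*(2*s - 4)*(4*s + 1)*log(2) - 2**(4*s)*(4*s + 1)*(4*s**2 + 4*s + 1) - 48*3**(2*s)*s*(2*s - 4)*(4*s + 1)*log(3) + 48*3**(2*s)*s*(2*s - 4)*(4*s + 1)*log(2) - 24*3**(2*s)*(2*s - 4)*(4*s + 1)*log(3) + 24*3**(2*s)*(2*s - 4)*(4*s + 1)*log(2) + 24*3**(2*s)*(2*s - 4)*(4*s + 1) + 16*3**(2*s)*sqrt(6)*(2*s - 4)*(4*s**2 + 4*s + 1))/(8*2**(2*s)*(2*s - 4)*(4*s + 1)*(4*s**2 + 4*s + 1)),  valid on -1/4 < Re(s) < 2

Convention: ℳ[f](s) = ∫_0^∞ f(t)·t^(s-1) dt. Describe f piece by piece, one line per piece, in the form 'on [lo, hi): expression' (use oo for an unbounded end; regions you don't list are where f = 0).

on [0, 9/4): t**(1/4)
on [9/4, 4): sqrt(t)*log(sqrt(t))
on [4, oo): t**(-2)

the power substitution comes off first: sqrt(t) on [0, 3/2); t*log(t) on [3/2, 2); t**(-4) on [2, ∞)
integrate the 3 segments split at 9/4, 4, then add the results
[0, 9/4) adds the kernel integral of t**(1/4)
for t in [9/4, 4): the term is ∫ sqrt(t)*log(sqrt(t))·t^(s-1)
on [4, ∞) integrate f = t**(-2) against the kernel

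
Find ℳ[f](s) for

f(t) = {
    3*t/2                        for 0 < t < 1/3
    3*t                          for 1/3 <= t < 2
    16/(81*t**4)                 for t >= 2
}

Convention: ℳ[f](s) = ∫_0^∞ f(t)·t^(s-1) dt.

undo the common scale on t: t on [0, 1/2); 2*t on [1/2, 3); t**(-4) on [3, ∞)
summing 3 kernel integrals split by 1/3, 2 yields ℳ[f](s)
segment [0, 1/3) carries 3*t/2; integrate it
segment [1/3, 2) carries 3*t; integrate it
segment [2, ∞) carries 16/(81*t**4); integrate it

(970*6**s*s - 3890*6**s - 81*s + 324)/(162*3**s*(s**2 - 3*s - 4))
  -1 < Re(s) < 4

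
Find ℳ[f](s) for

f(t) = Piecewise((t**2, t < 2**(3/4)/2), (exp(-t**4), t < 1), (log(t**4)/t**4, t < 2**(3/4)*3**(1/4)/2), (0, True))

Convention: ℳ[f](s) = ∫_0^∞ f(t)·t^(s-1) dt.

remove the power substitution first: t on [0, sqrt(2)/2); exp(-t**2) on [sqrt(2)/2, 1); log(t**2)/t**2 on [1, sqrt(6)/2)
reversing the power substitution: sqrt(t) on [0, 1/2); exp(-t) on [1/2, 1); log(t)/t on [1, 3/2)
the 3 pieces separated at 2**(3/4)/2, 1 each add one integral
between 0 and 2**(3/4)/2 the integrand is t**2·t^(s-1)
∫ over [2**(3/4)/2, 1) of exp(-t**4)·t^(s-1) joins the sum
on [1, 2**(3/4)*3**(1/4)/2) integrate f = log(t**4)/t**4 against the kernel

(2**(3/4)/2)**s*(3*2**(s/4)*(s + 2)*(s**2 - 8*s + 16)*uppergamma(s/4, 1/2) - 3*2**(s/4)*(s + 2)*(s**2 - 8*s + 16)*uppergamma(s/4, 1) + 48*2**(s/4)*(s + 2) + 3**(s/4)*s*(s + 2)*(-8*log(2) + 8*log(3)) - 32*3**(s/4)*(s + 2) + 3**(s/4)*(s + 2)*(-32*log(3) + 32*log(2)) + 6*sqrt(2)*(s**2 - 8*s + 16))/(12*(s + 2)*(s**2 - 8*s + 16))
  Re(s) > -2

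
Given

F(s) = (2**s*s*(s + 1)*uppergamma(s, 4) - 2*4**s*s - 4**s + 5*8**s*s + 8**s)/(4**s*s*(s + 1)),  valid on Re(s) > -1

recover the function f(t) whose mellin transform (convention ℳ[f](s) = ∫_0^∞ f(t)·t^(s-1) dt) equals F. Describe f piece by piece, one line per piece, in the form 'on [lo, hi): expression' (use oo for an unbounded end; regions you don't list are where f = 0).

f breaks at 1, 2 into 3 integrals to sum
over [0, 1), the kernel integral of t enters the sum
∫ (2*t + 1)·t^(s-1) over [1, 2)
segment 2 to ∞ holds exp(-2*t); add its integral

on [0, 1): t
on [1, 2): 2*t + 1
on [2, oo): exp(-2*t)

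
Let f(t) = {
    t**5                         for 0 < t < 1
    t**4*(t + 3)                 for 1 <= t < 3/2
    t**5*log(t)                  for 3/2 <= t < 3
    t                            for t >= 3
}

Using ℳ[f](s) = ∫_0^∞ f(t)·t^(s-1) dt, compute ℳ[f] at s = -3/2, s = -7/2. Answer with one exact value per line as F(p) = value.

reversing the power substitution: t**(5/2) on [0, 1); t**2*(sqrt(t) + 3) on [1, 9/4); t**(5/2)*log(sqrt(t)) on [9/4, 9); …
the shared t-power comes off first: sqrt(t) on [0, 1); sqrt(t) + 3 on [1, 9/4); sqrt(t)*log(sqrt(t)) on [9/4, 9); …
peel off the power substitution: t on [0, 1); t + 3 on [1, 3/2); t*log(t) on [3/2, 3); …
split f at 1, 3/2, 3: ℳ[f](s) collects 4 kernel integrals
∫ t**5·t^(s-1) over [0, 1)
over [1, 3/2), the kernel integral of t**4*(t + 3) enters the sum
between 3/2 and 3 the integrand is t**5*log(t)·t^(s-1)
[3, ∞) adds the kernel integral of t

F(-3/2) = -226*sqrt(3)/147 - 27*sqrt(6)*log(3)/56 - 6/5 + 27*sqrt(6)*log(2)/56 + 3861*sqrt(6)/1960 + 54*sqrt(3)*log(3)/7
F(-7/2) = -6 - 178*sqrt(3)/135 + log(2**(sqrt(6)/2)*3**(-sqrt(6)/2 + 2*sqrt(3))) + 23*sqrt(6)/6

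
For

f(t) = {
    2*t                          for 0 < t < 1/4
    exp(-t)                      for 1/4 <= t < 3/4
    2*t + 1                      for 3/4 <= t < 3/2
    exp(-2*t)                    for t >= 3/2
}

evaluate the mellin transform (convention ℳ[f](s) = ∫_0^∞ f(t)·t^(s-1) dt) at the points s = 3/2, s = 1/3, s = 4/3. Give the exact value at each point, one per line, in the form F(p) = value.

F(3/2) = -19*sqrt(3)/40 - sqrt(3)*exp(-3/4)/2 - sqrt(pi)*erfc(sqrt(3)/2)/2 + sqrt(2)*sqrt(pi)*erfc(sqrt(3))/8 + 1/40 + sqrt(6)*exp(-3)/4 + exp(-1/4)/2 + sqrt(pi)*erfc(1/2)/2 + 7*sqrt(6)/5
F(1/3) = -33*6**(1/3)/16 - uppergamma(1/3, 3/4) + 2**(2/3)*uppergamma(1/3, 3)/2 + 3*2**(1/3)/16 + uppergamma(1/3, 1/4) + 21*12**(1/3)/8
F(4/3) = -117*6**(1/3)/224 - uppergamma(4/3, 3/4) + 2**(2/3)*uppergamma(4/3, 3)/4 + 3*2**(1/3)/112 + uppergamma(4/3, 1/4) + 171*12**(1/3)/112

reversing the common scale on t: t on [0, 1/2); exp(-t/2) on [1/2, 3/2); t + 1 on [3/2, 3); …
cuts at 1/4, 3/4, 3/2: linearity sums the 4 kernel integrals
on [0, 1/4) integrate f = 2*t against the kernel
[1/4, 3/4) adds the kernel integral of exp(-t)
segment [3/4, 3/2) carries (2*t + 1); integrate it
[3/2, ∞) adds the kernel integral of exp(-2*t)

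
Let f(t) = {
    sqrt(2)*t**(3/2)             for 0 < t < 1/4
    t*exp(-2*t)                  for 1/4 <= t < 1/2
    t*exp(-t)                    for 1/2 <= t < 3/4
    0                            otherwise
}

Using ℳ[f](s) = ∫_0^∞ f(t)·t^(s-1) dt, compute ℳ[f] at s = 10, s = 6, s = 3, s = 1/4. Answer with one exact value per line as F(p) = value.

F(10) = -8055338729409*exp(-3/4)/1048576 - 9864101*exp(-1)/2048 + sqrt(2)/96468992 + 12553134696189*exp(-1/2)/2097152
F(6) = -6243201*exp(-3/4)/4096 - 1957*exp(-1)/128 + sqrt(2)/245760 + 9800517*exp(-1/2)/8192
F(3) = -807*exp(-3/4)/64 - exp(-1) + sqrt(2)/2304 + 1343*exp(-1/2)/128
F(1/4) = -uppergamma(5/4, 3/4) - 2**(3/4)*uppergamma(5/4, 1)/4 + 1/14 + 2**(3/4)*uppergamma(5/4, 1/2)/4 + uppergamma(5/4, 1/2)

the shared t-power comes off first: sqrt(2)*sqrt(t) on [0, 1/4); exp(-2*t) on [1/4, 1/2); exp(-t) on [1/2, 3/4)
undo the common scale on t: sqrt(t) on [0, 1/2); exp(-t) on [1/2, 1); exp(-t/2) on [1, 3/2)
breakpoints 1/4, 1/2: one integral from each of the 3 segments
between 0 and 1/4 the integrand is sqrt(2)*t**(3/2)·t^(s-1)
[1/4, 1/2) adds the kernel integral of t*exp(-2*t)
segment 1/2 to 3/4 holds t*exp(-t); add its integral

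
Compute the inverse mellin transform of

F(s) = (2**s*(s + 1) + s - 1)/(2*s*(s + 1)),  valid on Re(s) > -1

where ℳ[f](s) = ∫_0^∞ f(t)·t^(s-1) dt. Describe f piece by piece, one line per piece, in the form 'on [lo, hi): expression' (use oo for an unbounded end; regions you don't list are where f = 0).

integrate the 2 segments split at 1, then add the results
segment [0, 1) carries t; integrate it
on [1, 2) integrate f = 1/2 against the kernel

on [0, 1): t
on [1, 2): 1/2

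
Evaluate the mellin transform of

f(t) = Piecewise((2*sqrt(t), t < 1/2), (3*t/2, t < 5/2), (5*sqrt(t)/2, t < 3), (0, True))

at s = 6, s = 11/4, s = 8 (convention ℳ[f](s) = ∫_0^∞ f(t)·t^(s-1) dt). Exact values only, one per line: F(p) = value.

summing 3 kernel integrals split by 1/2, 5/2 yields ℳ[f](s)
piece [0, 1/2): integrate 2*sqrt(t) against the kernel
between 1/2 and 5/2 the integrand is 3*t/2·t^(s-1)
segment [5/2, 3) carries 5*sqrt(t)/2; integrate it

F(6) = -78125*sqrt(10)/1664 + sqrt(2)/416 + 58593/448 + 3645*sqrt(3)/13
F(11/4) = -625*2**(3/4)*5**(1/4)/104 - 2**(1/4)/40 + 2**(3/4)/26 + 25*2**(1/4)*5**(3/4)/8 + 270*3**(1/4)/13
F(8) = -1953125*sqrt(10)/8704 + sqrt(2)/2176 + 488281/768 + 32805*sqrt(3)/17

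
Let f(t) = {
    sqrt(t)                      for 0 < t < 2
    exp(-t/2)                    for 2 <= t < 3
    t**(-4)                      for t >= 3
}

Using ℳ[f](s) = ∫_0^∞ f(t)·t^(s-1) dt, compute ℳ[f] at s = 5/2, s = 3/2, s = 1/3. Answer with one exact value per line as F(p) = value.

f breaks at 2, 3 into 3 integrals to sum
segment 0 to 2 holds sqrt(t); add its integral
[2, 3) adds the kernel integral of exp(-t/2)
over [3, ∞), the kernel integral of t**(-4) enters the sum

F(5/2) = -12*sqrt(3)*exp(-3/2) - 3*sqrt(2)*sqrt(pi)*erfc(sqrt(6)/2) + 2*sqrt(3)/27 + 3*sqrt(2)*sqrt(pi)*erfc(1) + 8/3 + 10*sqrt(2)*exp(-1)
F(3/2) = -2*sqrt(3)*exp(-3/2) - sqrt(2)*sqrt(pi)*erfc(sqrt(6)/2) + 2*sqrt(3)/135 + sqrt(2)*sqrt(pi)*erfc(1) + 2*sqrt(2)*exp(-1) + 2
F(1/3) = -2**(1/3)*uppergamma(1/3, 3/2) + 3**(1/3)/297 + 2**(1/3)*uppergamma(1/3, 1) + 6*2**(5/6)/5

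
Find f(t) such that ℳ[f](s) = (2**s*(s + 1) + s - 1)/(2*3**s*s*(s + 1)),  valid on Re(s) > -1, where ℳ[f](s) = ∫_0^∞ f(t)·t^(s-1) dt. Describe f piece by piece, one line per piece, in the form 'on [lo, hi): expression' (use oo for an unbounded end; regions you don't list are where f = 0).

on [0, 1/3): 3*t
on [1/3, 2/3): 1/2

reversing the common scale on t: t on [0, 1); 1/2 on [1, 2)
integrate the 2 segments split at 1/3, then add the results
for t in [0, 1/3): the term is ∫ 3*t·t^(s-1)
[1/3, 2/3) adds the kernel integral of 1/2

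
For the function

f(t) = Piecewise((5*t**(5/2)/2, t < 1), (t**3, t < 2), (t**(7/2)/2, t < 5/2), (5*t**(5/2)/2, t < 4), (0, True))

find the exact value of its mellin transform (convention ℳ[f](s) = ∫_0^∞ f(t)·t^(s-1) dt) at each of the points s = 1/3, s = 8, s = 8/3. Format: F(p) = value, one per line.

F(1/3) = -10875*2**(1/6)*5**(5/6)/6256 - 24*2**(5/6)/23 + 99/170 + 12*2**(1/3)/5 + 480*2**(2/3)/17
F(8) = -1220703125*sqrt(10)/1978368 - 2048*sqrt(2)/23 + 38462134/77
F(8/3) = -2015625*2**(5/6)*5**(1/6)/146816 - 192*2**(1/6)/37 + 162/527 + 96*2**(2/3)/17 + 15360*2**(1/3)/31

breakpoints 1, 2, 5/2: one integral from each of the 4 segments
between 0 and 1 the integrand is 5*t**(5/2)/2·t^(s-1)
segment [1, 2) carries t**3; integrate it
on [2, 5/2) integrate f = t**(7/2)/2 against the kernel
the [5/2, 4) slice contributes ∫ 5*t**(5/2)/2·t^(s-1) dt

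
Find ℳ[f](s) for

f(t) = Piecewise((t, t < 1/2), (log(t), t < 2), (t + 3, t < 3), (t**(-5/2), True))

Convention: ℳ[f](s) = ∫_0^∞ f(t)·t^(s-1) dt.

(-270*2**(2*s)*s**2*(2*s - 5) + 54*2**(2*s)*s*(s + 1)*(2*s - 5)*log(2) - 162*2**(2*s)*s*(2*s - 5) - 54*2**(2*s)*(s + 1)*(2*s - 5) - 4*sqrt(3)*6**s*s**2*(s + 1) + 324*6**s*s**2*(2*s - 5) + 162*6**s*s*(2*s - 5) + 27*s**2*(2*s - 5) + 54*s*(s + 1)*(2*s - 5)*log(2) + (2*s - 5)*(54*s + 54))/(54*2**s*s**2*(s + 1)*(2*s - 5))
  -1 < Re(s) < 5/2

treat the 4 regions marked off by 1/2, 2, 3 separately and sum
for t in [0, 1/2): the term is ∫ t·t^(s-1)
between 1/2 and 2 the integrand is log(t)·t^(s-1)
[2, 3) adds the kernel integral of (t + 3)
the [3, ∞) slice contributes ∫ t**(-5/2)·t^(s-1) dt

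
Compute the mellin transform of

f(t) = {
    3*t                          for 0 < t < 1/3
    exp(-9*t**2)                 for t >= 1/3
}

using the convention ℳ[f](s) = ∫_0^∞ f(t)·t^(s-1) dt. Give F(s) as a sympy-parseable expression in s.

back out the common scale on t: 3*t/2 on [0, 2/3); exp(-9*t**2/4) on [2/3, ∞)
reversing the common scale on t: t on [0, 1); exp(-t**2) on [1, ∞)
back out the power substitution: sqrt(t) on [0, 1); exp(-t) on [1, ∞)
treat the 2 regions marked off by 1/3 separately and sum
over [0, 1/3), the kernel integral of 3*t enters the sum
piece [1/3, ∞): integrate exp(-9*t**2) against the kernel

((s + 1)*uppergamma(s/2, 1) + 2)/(2*3**s*(s + 1))
  Re(s) > -1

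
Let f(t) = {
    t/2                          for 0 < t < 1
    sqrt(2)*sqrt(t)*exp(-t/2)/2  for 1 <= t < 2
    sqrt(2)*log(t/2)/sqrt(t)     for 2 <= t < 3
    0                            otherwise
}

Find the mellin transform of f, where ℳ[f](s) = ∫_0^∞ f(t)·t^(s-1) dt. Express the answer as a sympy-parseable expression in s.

sqrt(2)*(6*2**(s + 1/2)*(s + 1)*(8*s - (2*s + 1)**2)*uppergamma(s + 1/2, 1/2) - 6*2**(s + 1/2)*(s + 1)*(8*s - (2*s + 1)**2)*uppergamma(s + 1/2, 1) - 24*2**(s + 1/2)*(s + 1) + 3**(s + 1/2)*(s + 1)*(2*s + 1)*(-8*log(3) + 8*log(2)) + 3**(s + 1/2)*(s + 1)*(-16*log(2) + 16*log(3)) + 16*3**(s + 1/2)*(s + 1) + 3*sqrt(2)*(8*s - (2*s + 1)**2))/(12*(s + 1)*(8*s - (2*s + 1)**2))
  Re(s) > -1

undo the common scale on t: t on [0, 1/2); sqrt(t)*exp(-t) on [1/2, 1); log(t)/sqrt(t) on [1, 3/2)
reversing the shared t-power: sqrt(t) on [0, 1/2); exp(-t) on [1/2, 1); log(t)/t on [1, 3/2)
linearity at 1, 2 turns ℳ[f](s) into 3 summed integrals
on [0, 1): add ∫ t/2·t^(s-1) dt
on [1, 2) integrate f = sqrt(2)*sqrt(t)*exp(-t/2)/2 against the kernel
segment 2 to 3 holds sqrt(2)*log(t/2)/sqrt(t); add its integral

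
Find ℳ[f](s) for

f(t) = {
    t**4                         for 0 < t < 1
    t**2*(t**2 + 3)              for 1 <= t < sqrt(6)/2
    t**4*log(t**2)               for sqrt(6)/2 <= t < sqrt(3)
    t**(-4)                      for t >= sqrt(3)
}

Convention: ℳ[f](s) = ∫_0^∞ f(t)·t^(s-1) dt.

2**(-s/2 - 1)*(-162*2**(s/2 + 1)*(s/2 - 2)*(s/2 + 1)*(s + (s/2 + 1)**2 + 3) - 162*2**(s/2 + 1)*(s/2 - 2)*(s + (s/2 + 1)**2 + 3) - 81*3**(s/2 + 1)*(s/2 - 2)*(s/2 + 1)**2*(s/2 + 2)*log(3) + 81*3**(s/2 + 1)*(s/2 - 2)*(s/2 + 1)**2*(s/2 + 2)*log(2) - 81*3**(s/2 + 1)*(s/2 - 2)*(s/2 + 1)*(s/2 + 2)*log(3) + 81*3**(s/2 + 1)*(s/2 - 2)*(s/2 + 1)*(s/2 + 2)*log(2) + 81*3**(s/2 + 1)*(s/2 - 2)*(s/2 + 1)*(s/2 + 2) + 243*3**(s/2 + 1)*(s/2 - 2)*(s/2 + 1)*(s + (s/2 + 1)**2 + 3) + 162*3**(s/2 + 1)*(s/2 - 2)*(s + (s/2 + 1)**2 + 3) + 162*6**(s/2 + 1)*(s/2 - 2)*(s/2 + 1)**2*(s/2 + 2)*log(3) - 162*6**(s/2 + 1)*(s/2 - 2)*(s/2 + 1)*(s/2 + 2) + 162*6**(s/2 + 1)*(s/2 - 2)*(s/2 + 1)*(s/2 + 2)*log(3) - 2*6**(s/2 + 1)*(s/2 + 1)*(s/2 + 2)*(s + (s/2 + 1)**2 + 3))/(108*(s/2 - 2)*(s/2 + 1)*(s/2 + 2)*(s + (s/2 + 1)**2 + 3))
  -4 < Re(s) < 4

back out the power substitution: t**2 on [0, 1); t*(t + 3) on [1, 3/2); t**2*log(t) on [3/2, 3); …
remove the shared t-power first: t on [0, 1); t + 3 on [1, 3/2); t*log(t) on [3/2, 3); …
split f at 1, sqrt(6)/2, sqrt(3): ℳ[f](s) collects 4 kernel integrals
[0, 1) adds the kernel integral of t**4
[1, sqrt(6)/2) adds the kernel integral of t**2*(t**2 + 3)
piece [sqrt(6)/2, sqrt(3)): integrate t**4*log(t**2) against the kernel
over [sqrt(3), ∞), the kernel integral of t**(-4) enters the sum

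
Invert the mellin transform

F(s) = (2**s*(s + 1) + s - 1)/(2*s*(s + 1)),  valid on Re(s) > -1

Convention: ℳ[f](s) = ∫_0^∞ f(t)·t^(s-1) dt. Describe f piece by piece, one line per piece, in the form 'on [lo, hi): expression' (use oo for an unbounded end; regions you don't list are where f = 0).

treat the 2 regions marked off by 1 separately and sum
∫ over [0, 1) of t·t^(s-1) joins the sum
segment [1, 2) carries 1/2; integrate it

on [0, 1): t
on [1, 2): 1/2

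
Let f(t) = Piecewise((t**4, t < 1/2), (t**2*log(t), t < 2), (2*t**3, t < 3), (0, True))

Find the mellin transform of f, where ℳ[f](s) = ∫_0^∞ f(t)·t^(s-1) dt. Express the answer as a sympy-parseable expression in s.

peel off the shared t-power: t**2 on [0, 1/2); log(t) on [1/2, 2); 2*t on [2, 3)
treat the 3 regions marked off by 1/2, 2 separately and sum
the [0, 1/2) slice contributes ∫ t**4·t^(s-1) dt
on [1/2, 2): add ∫ t**2*log(t)·t^(s-1) dt
∫ 2*t**3·t^(s-1) over [2, 3)

(-256*2**(2*s)*(s + 2)**2*(s + 4) + 64*2**(2*s)*(s + 2)*(s + 3)*(s + 4)*log(2) - 64*2**(2*s)*(s + 3)*(s + 4) + 864*6**s*(s + 2)**2*(s + 4) + (s + 2)**2*(s + 3) + 4*(s + 2)*(s + 3)*(s + 4)*log(2) + 4*(s + 3)*(s + 4))/(16*2**s*(s + 2)**2*(s + 3)*(s + 4))
  Re(s) > -4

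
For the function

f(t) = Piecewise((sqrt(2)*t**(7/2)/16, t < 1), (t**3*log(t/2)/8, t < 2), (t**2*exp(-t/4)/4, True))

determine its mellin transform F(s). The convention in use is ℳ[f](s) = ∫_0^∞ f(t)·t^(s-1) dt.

reversing the common scale on t: t**(7/2) on [0, 1/2); t**3*log(t) on [1/2, 1); t**2*exp(-t/2) on [1, ∞)
back out the shared t-power: t**(3/2) on [0, 1/2); t*log(t) on [1/2, 1); exp(-t/2) on [1, ∞)
split f at 1, 2: ℳ[f](s) collects 3 kernel integrals
the [0, 1) slice contributes ∫ sqrt(2)*t**(7/2)/16·t^(s-1) dt
[1, 2) adds the kernel integral of t**3*log(t/2)/8
between 2 and ∞ the integrand is t**2*exp(-t/4)/4·t^(s-1)

(32*2**(2*s)*(2*s + 7)*(2*s + (s + 2)**2 + 5)*uppergamma(s + 2, 1/2) - 8*2**s*(2*s + 7) + 2*s + (s + 2)*(2*s + 7)*log(2) + (2*s + 7)*log(2) + sqrt(2)*(2*s + (s + 2)**2 + 5) + 7)/(8*(2*s + 7)*(2*s + (s + 2)**2 + 5))
  Re(s) > -7/2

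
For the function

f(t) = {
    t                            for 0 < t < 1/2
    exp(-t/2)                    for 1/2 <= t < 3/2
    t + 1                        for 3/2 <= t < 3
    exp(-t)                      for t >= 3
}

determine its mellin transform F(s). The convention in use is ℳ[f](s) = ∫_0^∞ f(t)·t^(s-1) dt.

breakpoints 1/2, 3/2, 3: one integral from each of the 4 segments
piece [0, 1/2): integrate t against the kernel
∫ over [1/2, 3/2) of exp(-t/2)·t^(s-1) joins the sum
between 3/2 and 3 the integrand is (t + 1)·t^(s-1)
∫ exp(-t)·t^(s-1) over [3, ∞)

(2*2**s*s*(s + 1)*uppergamma(s, 3) - 5*3**s*s - 2*3**s + 2*4**s*s*(s + 1)*uppergamma(s, 1/4) - 2*4**s*s*(s + 1)*uppergamma(s, 3/4) + 8*6**s*s + 2*6**s + s)/(2*2**s*s*(s + 1))
  Re(s) > -1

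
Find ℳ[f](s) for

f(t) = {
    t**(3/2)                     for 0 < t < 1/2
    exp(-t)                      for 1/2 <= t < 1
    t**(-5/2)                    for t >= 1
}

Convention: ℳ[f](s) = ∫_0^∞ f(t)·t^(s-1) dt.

summing 3 kernel integrals split by 1/2, 1 yields ℳ[f](s)
between 0 and 1/2 the integrand is t**(3/2)·t^(s-1)
piece [1/2, 1): integrate exp(-t) against the kernel
on [1, ∞): add ∫ t**(-5/2)·t^(s-1) dt

(2*2**s*(2*s - 5)*(2*s + 3)*uppergamma(s, 1/2) - 2*2**s*(2*s - 5)*(2*s + 3)*uppergamma(s, 1) - 4*2**s*(2*s + 3) + sqrt(2)*(2*s - 5))/(2*2**s*(2*s - 5)*(2*s + 3))
  -3/2 < Re(s) < 5/2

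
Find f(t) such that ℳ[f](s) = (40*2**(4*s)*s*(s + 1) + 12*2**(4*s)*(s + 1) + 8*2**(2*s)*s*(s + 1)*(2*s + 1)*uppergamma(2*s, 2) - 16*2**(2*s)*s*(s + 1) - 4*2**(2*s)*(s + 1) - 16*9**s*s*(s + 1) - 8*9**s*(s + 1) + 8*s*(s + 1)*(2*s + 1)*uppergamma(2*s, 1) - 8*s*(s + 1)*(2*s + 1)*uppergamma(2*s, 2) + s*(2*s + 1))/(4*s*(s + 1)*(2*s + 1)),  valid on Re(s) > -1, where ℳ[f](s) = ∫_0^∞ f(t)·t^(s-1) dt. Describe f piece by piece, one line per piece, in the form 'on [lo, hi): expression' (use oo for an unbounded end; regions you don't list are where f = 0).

on [0, 1): t/4
on [1, 4): exp(-sqrt(t))
on [4, 9): sqrt(t)/2 + 1
on [9, 16): sqrt(t)/2 + 3
on [16, oo): exp(-sqrt(t)/2)

remove the common scale on t first: t/2 on [0, 1/2); exp(-sqrt(2)*sqrt(t)) on [1/2, 2); sqrt(2)*sqrt(t)/2 + 1 on [2, 9/2); …
invert the common scale on t to get t on [0, 1/4); exp(-2*sqrt(t)) on [1/4, 1); sqrt(t) + 1 on [1, 9/4); …
reversing the power substitution: t**2 on [0, 1/2); exp(-2*t) on [1/2, 1); t + 1 on [1, 3/2); …
breakpoints 1, 4, 9, 16: one integral from each of the 5 segments
the [0, 1) slice contributes ∫ t/4·t^(s-1) dt
[1, 4) adds the kernel integral of exp(-sqrt(t))
∫ (sqrt(t)/2 + 1)·t^(s-1) over [4, 9)
∫ (sqrt(t)/2 + 3)·t^(s-1) over [9, 16)
piece [16, ∞): integrate exp(-sqrt(t)/2) against the kernel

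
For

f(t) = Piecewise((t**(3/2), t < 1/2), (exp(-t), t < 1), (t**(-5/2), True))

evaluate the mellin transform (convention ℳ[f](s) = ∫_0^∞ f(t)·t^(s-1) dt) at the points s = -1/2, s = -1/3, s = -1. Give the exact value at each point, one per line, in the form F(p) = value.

linearity at 1/2, 1 turns ℳ[f](s) into 3 summed integrals
for t in [0, 1/2): the term is ∫ t**(3/2)·t^(s-1)
∫ over [1/2, 1) of exp(-t)·t^(s-1) joins the sum
segment [1, ∞) carries t**(-5/2); integrate it

F(-1/2) = -2*sqrt(pi)*erfc(sqrt(2)/2) - 2*exp(-1) + 2*sqrt(pi)*erfc(1) + 5/6 + 2*sqrt(2)*exp(-1/2)
F(-1/3) = -uppergamma(-1/3, 1) + 6/17 + 3*2**(5/6)/14 + uppergamma(-1/3, 1/2)
F(-1) = -expint(2, 1) + 2/7 + 2*expint(2, 1/2) + sqrt(2)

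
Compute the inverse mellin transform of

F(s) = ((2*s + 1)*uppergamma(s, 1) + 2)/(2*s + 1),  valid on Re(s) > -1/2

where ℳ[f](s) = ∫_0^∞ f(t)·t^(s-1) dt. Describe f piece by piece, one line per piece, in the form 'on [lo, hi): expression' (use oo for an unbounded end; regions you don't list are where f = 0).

on [0, 1): sqrt(t)
on [1, oo): exp(-t)

cuts at 1: linearity sums the 2 kernel integrals
∫ over [0, 1) of sqrt(t)·t^(s-1) joins the sum
between 1 and ∞ the integrand is exp(-t)·t^(s-1)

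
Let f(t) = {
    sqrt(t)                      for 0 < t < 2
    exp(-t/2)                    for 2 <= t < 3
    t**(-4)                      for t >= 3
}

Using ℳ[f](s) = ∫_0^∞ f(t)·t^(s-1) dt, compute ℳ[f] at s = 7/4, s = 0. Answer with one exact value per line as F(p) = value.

F(7/4) = -2*2**(3/4)*uppergamma(7/4, 3/2) + 4*3**(3/4)/243 + 2*2**(3/4)*uppergamma(7/4, 1) + 16*2**(1/4)/9
F(0) = Ei(-3/2) + 1/324 - Ei(-1) + 2*sqrt(2)

treat the 3 regions marked off by 2, 3 separately and sum
piece [0, 2): integrate sqrt(t) against the kernel
the [2, 3) slice contributes ∫ exp(-t/2)·t^(s-1) dt
[3, ∞) adds the kernel integral of t**(-4)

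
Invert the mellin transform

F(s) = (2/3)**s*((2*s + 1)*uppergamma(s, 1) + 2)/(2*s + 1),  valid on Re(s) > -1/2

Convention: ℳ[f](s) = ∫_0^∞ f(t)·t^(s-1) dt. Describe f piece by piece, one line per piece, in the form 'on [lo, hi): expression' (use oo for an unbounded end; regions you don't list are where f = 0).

on [0, 2/3): sqrt(6)*sqrt(t)/2
on [2/3, oo): exp(-3*t/2)

reversing the common scale on t: sqrt(t) on [0, 1); exp(-t) on [1, ∞)
along the cuts 2/3, ℳ[f](s) splits into 2 integrals
on [0, 2/3): add ∫ sqrt(6)*sqrt(t)/2·t^(s-1) dt
for t in [2/3, ∞): the term is ∫ exp(-3*t/2)·t^(s-1)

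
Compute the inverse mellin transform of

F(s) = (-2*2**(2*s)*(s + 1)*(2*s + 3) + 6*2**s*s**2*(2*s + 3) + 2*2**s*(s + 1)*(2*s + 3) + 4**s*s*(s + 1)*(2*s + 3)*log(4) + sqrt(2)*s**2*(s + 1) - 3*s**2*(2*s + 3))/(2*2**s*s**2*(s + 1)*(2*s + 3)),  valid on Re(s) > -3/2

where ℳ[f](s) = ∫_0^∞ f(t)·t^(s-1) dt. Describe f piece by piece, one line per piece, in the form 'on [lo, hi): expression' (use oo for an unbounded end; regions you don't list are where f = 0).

on [0, 1/2): t**(3/2)
on [1/2, 1): 3*t
on [1, 2): log(t)

linearity at 1/2, 1 turns ℳ[f](s) into 3 summed integrals
the [0, 1/2) slice contributes ∫ t**(3/2)·t^(s-1) dt
segment [1/2, 1) carries 3*t; integrate it
between 1 and 2 the integrand is log(t)·t^(s-1)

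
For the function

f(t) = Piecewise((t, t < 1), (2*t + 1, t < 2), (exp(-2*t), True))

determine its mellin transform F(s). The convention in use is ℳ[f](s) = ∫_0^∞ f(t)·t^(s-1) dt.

(2**s*s*(s + 1)*uppergamma(s, 4) - 2*4**s*s - 4**s + 5*8**s*s + 8**s)/(4**s*s*(s + 1))
  Re(s) > -1

f breaks at 1, 2 into 3 integrals to sum
∫ over [0, 1) of t·t^(s-1) joins the sum
over [1, 2), the kernel integral of (2*t + 1) enters the sum
over [2, ∞), the kernel integral of exp(-2*t) enters the sum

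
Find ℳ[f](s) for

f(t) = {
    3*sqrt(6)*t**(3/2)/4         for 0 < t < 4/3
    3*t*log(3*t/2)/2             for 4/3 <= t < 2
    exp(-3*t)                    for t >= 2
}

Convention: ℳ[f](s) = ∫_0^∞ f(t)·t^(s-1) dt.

(-12**s*s*(2*s + 3)*log(4) - 12**s*(2*s + 3)*log(4) + 12**s*(4*s + 6) + 12**s*sqrt(2)*(4*s**2 + 8*s + 4) + 3*18**s*s*(2*s + 3)*log(3) + 18**s*(-6*s - 9) + 3*18**s*(2*s + 3)*log(3) + 3**s*(2*s + 3)*(s**2 + 2*s + 1)*uppergamma(s, 6))/(9**s*(2*s + 3)*(s**2 + 2*s + 1))
  Re(s) > -3/2

back out the common scale on t: t**(3/2) on [0, 2); t*log(t) on [2, 3); exp(-2*t) on [3, ∞)
decompose at 4/3, 2; ℳ[f](s) sums the 3 pieces' integrals
over [0, 4/3), the kernel integral of 3*sqrt(6)*t**(3/2)/4 enters the sum
∫ over [4/3, 2) of 3*t*log(3*t/2)/2·t^(s-1) joins the sum
∫ exp(-3*t)·t^(s-1) over [2, ∞)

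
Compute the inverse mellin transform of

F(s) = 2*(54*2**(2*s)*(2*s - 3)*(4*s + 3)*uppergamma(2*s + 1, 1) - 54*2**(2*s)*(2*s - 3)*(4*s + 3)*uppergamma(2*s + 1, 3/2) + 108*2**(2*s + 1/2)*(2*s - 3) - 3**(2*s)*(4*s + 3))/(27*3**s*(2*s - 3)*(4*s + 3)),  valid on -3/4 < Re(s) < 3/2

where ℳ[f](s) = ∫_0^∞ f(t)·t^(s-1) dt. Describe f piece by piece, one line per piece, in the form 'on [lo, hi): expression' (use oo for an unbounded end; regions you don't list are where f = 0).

on [0, 4/3): 3**(3/4)*t**(3/4)
on [4/3, 3): sqrt(3)*sqrt(t)*exp(-sqrt(3)*sqrt(t)/2)
on [3, oo): sqrt(3)/(9*t**(3/2))

remove the common scale on t first: t**(3/4) on [0, 4); sqrt(t)*exp(-sqrt(t)/2) on [4, 9); t**(-3/2) on [9, ∞)
the shared t-power comes off first: t**(1/4) on [0, 4); exp(-sqrt(t)/2) on [4, 9); t**(-2) on [9, ∞)
back out the power substitution: sqrt(t) on [0, 2); exp(-t/2) on [2, 3); t**(-4) on [3, ∞)
split f at 4/3, 3: ℳ[f](s) collects 3 kernel integrals
segment 0 to 4/3 holds 3**(3/4)*t**(3/4); add its integral
on [4/3, 3): add ∫ sqrt(3)*sqrt(t)*exp(-sqrt(3)*sqrt(t)/2)·t^(s-1) dt
segment [3, ∞) carries sqrt(3)/(9*t**(3/2)); integrate it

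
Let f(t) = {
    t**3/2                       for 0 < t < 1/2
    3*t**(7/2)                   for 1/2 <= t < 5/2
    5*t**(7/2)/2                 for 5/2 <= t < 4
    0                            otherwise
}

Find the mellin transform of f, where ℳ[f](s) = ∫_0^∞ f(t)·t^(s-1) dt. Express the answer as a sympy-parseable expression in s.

the 3 pieces separated at 1/2, 5/2 each add one integral
between 0 and 1/2 the integrand is t**3/2·t^(s-1)
[1/2, 5/2) adds the kernel integral of 3*t**(7/2)
piece [5/2, 4): integrate 5*t**(7/2)/2 against the kernel

(-12*2**(-s - 7/2)*(s + 3) + 2**(-s - 3)*(2*s + 7) + 10*4**(s + 7/2)*(s + 3) + 2*(5/2)**(s + 7/2)*(s + 3))/(2*(s + 3)*(2*s + 7))
  Re(s) > -3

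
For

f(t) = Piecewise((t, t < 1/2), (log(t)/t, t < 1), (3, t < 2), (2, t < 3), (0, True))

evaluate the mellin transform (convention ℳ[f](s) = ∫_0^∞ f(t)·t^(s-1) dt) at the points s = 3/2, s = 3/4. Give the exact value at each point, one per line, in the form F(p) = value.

treat the 4 regions marked off by 1/2, 1, 2 separately and sum
∫ t·t^(s-1) over [0, 1/2)
∫ log(t)/t·t^(s-1) over [1/2, 1)
the [1, 2) slice contributes ∫ 3·t^(s-1) dt
on [2, 3) integrate f = 2 against the kernel

F(3/2) = -6 + sqrt(2)*log(2) + 203*sqrt(2)/60 + 4*sqrt(3)
F(3/4) = 2**(1/4)*(-210*2**(3/4) - 84*log(2) + 28*sqrt(2) + 28*6**(3/4) + 339)/21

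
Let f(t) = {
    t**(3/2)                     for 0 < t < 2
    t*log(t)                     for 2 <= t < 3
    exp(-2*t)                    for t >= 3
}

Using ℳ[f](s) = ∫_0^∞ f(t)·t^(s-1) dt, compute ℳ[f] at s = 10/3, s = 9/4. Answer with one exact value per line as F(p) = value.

F(10/3) = -729*3**(1/3)/169 - 48*2**(1/3)*log(2)/13 + 2**(2/3)*uppergamma(10/3, 6)/16 + 144*2**(1/3)/169 + 96*2**(5/6)/29 + 243*3**(1/3)*log(3)/13
F(9/4) = -432*3**(1/4)/169 - 32*2**(1/4)*log(2)/13 + 2**(3/4)*uppergamma(9/4, 6)/8 + 128*2**(1/4)/169 + 32*2**(3/4)/15 + 108*3**(1/4)*log(3)/13

treat the 3 regions marked off by 2, 3 separately and sum
∫ over [0, 2) of t**(3/2)·t^(s-1) joins the sum
piece [2, 3): integrate t*log(t) against the kernel
∫ exp(-2*t)·t^(s-1) over [3, ∞)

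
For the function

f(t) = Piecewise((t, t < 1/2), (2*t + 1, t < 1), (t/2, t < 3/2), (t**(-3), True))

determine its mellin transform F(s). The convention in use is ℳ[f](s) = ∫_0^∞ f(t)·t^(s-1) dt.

f breaks at 1/2, 1, 3/2 into 4 integrals to sum
∫ t·t^(s-1) over [0, 1/2)
between 1/2 and 1 the integrand is (2*t + 1)·t^(s-1)
on [1, 3/2): add ∫ t/2·t^(s-1) dt
∫ over [3/2, ∞) of t**(-3)·t^(s-1) joins the sum

(270*2**s*s**2 - 702*2**s*s - 324*2**s + 49*3**s*s**2 - 275*3**s*s - 162*s**2 + 378*s + 324)/(108*2**s*s*(s**2 - 2*s - 3))
  -1 < Re(s) < 3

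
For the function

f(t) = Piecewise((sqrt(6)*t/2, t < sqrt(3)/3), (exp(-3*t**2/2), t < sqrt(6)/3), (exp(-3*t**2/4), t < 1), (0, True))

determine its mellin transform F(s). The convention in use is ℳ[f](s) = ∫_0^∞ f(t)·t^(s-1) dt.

(2**(s/2)*(s + 1)*uppergamma(s/2, 1/2) - 2**(s/2)*(s + 1)*uppergamma(s/2, 1) + 2**s*(s + 1)*uppergamma(s/2, 1/2) - 4**(s/2)*(s + 1)*uppergamma(s/2, 3/4) + sqrt(2))/(2*3**(s/2)*(s + 1))
  Re(s) > -1

invert the power substitution to get sqrt(6)*sqrt(t)/2 on [0, 1/3); exp(-3*t/2) on [1/3, 2/3); exp(-3*t/4) on [2/3, 1)
the common scale on t comes off first: sqrt(t) on [0, 1/2); exp(-t) on [1/2, 1); exp(-t/2) on [1, 3/2)
cuts at sqrt(3)/3, sqrt(6)/3: linearity sums the 3 kernel integrals
over [0, sqrt(3)/3), the kernel integral of sqrt(6)*t/2 enters the sum
piece [sqrt(3)/3, sqrt(6)/3): integrate exp(-3*t**2/2) against the kernel
∫ exp(-3*t**2/4)·t^(s-1) over [sqrt(6)/3, 1)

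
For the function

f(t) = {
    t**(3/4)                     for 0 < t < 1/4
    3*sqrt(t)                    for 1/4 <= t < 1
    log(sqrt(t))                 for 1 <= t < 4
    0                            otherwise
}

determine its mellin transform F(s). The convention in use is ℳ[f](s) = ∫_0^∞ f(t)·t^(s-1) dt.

2**(-2*s - 1)*(16**s*s*(2*s + 1)*(4*s + 3)*log(4) - 16**s*(2*s + 1)*(4*s + 3) + 2**(2*s + 2)*s**2*(12*s + 9) + 4**s*(2*s + 1)*(4*s + 3) + s**2*(-24*s - 18) + sqrt(2)*s**2*(4*s + 2))/(s**2*(2*s + 1)*(4*s + 3))
  Re(s) > -3/4

undo the power substitution: t**(3/2) on [0, 1/2); 3*t on [1/2, 1); log(t) on [1, 2)
breakpoints 1/4, 1: one integral from each of the 3 segments
between 0 and 1/4 the integrand is t**(3/4)·t^(s-1)
the [1/4, 1) slice contributes ∫ 3*sqrt(t)·t^(s-1) dt
on [1, 4): add ∫ log(sqrt(t))·t^(s-1) dt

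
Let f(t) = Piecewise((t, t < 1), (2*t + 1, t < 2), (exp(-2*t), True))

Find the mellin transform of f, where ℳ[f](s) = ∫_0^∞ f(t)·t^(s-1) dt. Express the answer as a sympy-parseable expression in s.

(2**s*s*(s + 1)*uppergamma(s, 4) - 2*4**s*s - 4**s + 5*8**s*s + 8**s)/(4**s*s*(s + 1))
  Re(s) > -1

integrate the 3 segments split at 1, 2, then add the results
the [0, 1) slice contributes ∫ t·t^(s-1) dt
∫ over [1, 2) of (2*t + 1)·t^(s-1) joins the sum
between 2 and ∞ the integrand is exp(-2*t)·t^(s-1)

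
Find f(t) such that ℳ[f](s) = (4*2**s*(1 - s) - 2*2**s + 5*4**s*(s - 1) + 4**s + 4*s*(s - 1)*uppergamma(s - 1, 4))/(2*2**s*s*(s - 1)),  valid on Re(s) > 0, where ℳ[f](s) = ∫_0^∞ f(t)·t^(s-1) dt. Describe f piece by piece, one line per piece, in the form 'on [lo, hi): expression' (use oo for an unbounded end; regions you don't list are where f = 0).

invert the shared t-power to get t on [0, 1); 2*t + 1 on [1, 2); exp(-2*t) on [2, ∞)
f breaks at 1, 2 into 3 integrals to sum
segment [0, 1) carries 1; integrate it
segment 1 to 2 holds (2*t + 1)/t; add its integral
on [2, ∞) integrate f = exp(-2*t)/t against the kernel

on [0, 1): 1
on [1, 2): (2*t + 1)/t
on [2, oo): exp(-2*t)/t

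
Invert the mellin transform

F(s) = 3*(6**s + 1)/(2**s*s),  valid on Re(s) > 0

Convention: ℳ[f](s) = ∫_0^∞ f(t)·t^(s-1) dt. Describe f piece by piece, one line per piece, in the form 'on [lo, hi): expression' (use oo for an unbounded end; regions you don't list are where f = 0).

on [0, 1/2): 6
on [1/2, 3): 3

summing 2 kernel integrals split by 1/2 yields ℳ[f](s)
[0, 1/2) adds the kernel integral of 6
piece [1/2, 3): integrate 3 against the kernel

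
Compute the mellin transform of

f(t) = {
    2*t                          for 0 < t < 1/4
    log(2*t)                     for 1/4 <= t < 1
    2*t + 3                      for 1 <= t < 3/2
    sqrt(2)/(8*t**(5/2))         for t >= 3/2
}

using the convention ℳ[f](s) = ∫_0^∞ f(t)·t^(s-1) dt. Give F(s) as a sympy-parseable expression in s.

(-270*2**(2*s)*s**2*(2*s - 5) + 54*2**(2*s)*s*(s + 1)*(2*s - 5)*log(2) - 162*2**(2*s)*s*(2*s - 5) - 54*2**(2*s)*(s + 1)*(2*s - 5) - 4*sqrt(3)*6**s*s**2*(s + 1) + 324*6**s*s**2*(2*s - 5) + 162*6**s*s*(2*s - 5) + 27*s**2*(2*s - 5) + 54*s*(s + 1)*(2*s - 5)*log(2) + (2*s - 5)*(54*s + 54))/(54*2**(2*s)*s**2*(s + 1)*(2*s - 5))
  -1 < Re(s) < 5/2

peel off the common scale on t: t on [0, 1/2); log(t) on [1/2, 2); t + 3 on [2, 3); …
slice at 1/4, 1, 3/2, transform all 4 pieces, and sum them
on [0, 1/4) integrate f = 2*t against the kernel
over [1/4, 1), the kernel integral of log(2*t) enters the sum
∫ over [1, 3/2) of (2*t + 3)·t^(s-1) joins the sum
on [3/2, ∞): add ∫ sqrt(2)/(8*t**(5/2))·t^(s-1) dt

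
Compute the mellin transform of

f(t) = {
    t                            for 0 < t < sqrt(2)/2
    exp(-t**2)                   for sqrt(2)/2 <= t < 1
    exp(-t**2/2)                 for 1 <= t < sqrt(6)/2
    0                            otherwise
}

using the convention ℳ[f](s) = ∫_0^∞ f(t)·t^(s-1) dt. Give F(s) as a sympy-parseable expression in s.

(2**(s/2)*(s + 1)*uppergamma(s/2, 1/2) - 2**(s/2)*(s + 1)*uppergamma(s/2, 1) + 2**s*(s + 1)*uppergamma(s/2, 1/2) - 4**(s/2)*(s + 1)*uppergamma(s/2, 3/4) + sqrt(2))/(2*2**(s/2)*(s + 1))
  Re(s) > -1

remove the power substitution first: sqrt(t) on [0, 1/2); exp(-t) on [1/2, 1); exp(-t/2) on [1, 3/2)
integrate the 3 segments split at sqrt(2)/2, 1, then add the results
on [0, sqrt(2)/2) integrate f = t against the kernel
[sqrt(2)/2, 1) adds the kernel integral of exp(-t**2)
segment 1 to sqrt(6)/2 holds exp(-t**2/2); add its integral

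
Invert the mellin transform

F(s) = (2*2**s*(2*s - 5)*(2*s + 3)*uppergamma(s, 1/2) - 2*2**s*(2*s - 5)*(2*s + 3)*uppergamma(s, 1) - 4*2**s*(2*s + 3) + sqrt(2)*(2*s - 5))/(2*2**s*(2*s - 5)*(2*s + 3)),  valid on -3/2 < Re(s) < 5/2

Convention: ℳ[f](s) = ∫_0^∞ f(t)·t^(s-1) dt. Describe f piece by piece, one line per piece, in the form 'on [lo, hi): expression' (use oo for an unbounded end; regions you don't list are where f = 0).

on [0, 1/2): t**(3/2)
on [1/2, 1): exp(-t)
on [1, oo): t**(-5/2)

decompose at 1/2, 1; ℳ[f](s) sums the 3 pieces' integrals
∫ over [0, 1/2) of t**(3/2)·t^(s-1) joins the sum
[1/2, 1) adds the kernel integral of exp(-t)
the [1, ∞) slice contributes ∫ t**(-5/2)·t^(s-1) dt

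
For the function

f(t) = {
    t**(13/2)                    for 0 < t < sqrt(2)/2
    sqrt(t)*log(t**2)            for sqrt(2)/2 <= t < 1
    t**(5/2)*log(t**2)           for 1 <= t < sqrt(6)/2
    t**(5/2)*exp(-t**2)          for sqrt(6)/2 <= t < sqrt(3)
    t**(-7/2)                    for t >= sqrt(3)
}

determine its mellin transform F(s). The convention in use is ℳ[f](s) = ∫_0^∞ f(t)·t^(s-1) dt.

peel off the shared t-power: t**6 on [0, sqrt(2)/2); log(t**2) on [sqrt(2)/2, 1); t**2*log(t**2) on [1, sqrt(6)/2); …
back out the power substitution: t**3 on [0, 1/2); log(t) on [1/2, 1); t*log(t) on [1, 3/2); …
strip the shared t-power: t**2 on [0, 1/2); log(t)/t on [1/2, 1); log(t) on [1, 3/2); …
treat the 5 regions marked off by sqrt(2)/2, 1, sqrt(6)/2, sqrt(3) separately and sum
segment 0 to sqrt(2)/2 holds t**(13/2); add its integral
∫ sqrt(t)*log(t**2)·t^(s-1) over [sqrt(2)/2, 1)
on [1, sqrt(6)/2): add ∫ t**(5/2)*log(t**2)·t^(s-1) dt
the [sqrt(6)/2, sqrt(3)) slice contributes ∫ t**(5/2)*exp(-t**2)·t^(s-1) dt
∫ t**(-7/2)·t^(s-1) over [sqrt(3), ∞)

2**(-s/2 - 5/4)*(108*2**(s/2 + 5/4)*(s/2 - 7/4)*(s/2 + 5/4)**2*(s/2 + 13/4)*(-s + (s/2 + 5/4)**2 - 3/2)*uppergamma(s/2 + 5/4, 3/2) - 108*2**(s/2 + 5/4)*(s/2 - 7/4)*(s/2 + 5/4)**2*(s/2 + 13/4)*(-s + (s/2 + 5/4)**2 - 3/2)*uppergamma(s/2 + 5/4, 3) - 108*2**(s/2 + 5/4)*(s/2 - 7/4)*(s/2 + 5/4)**2*(s/2 + 13/4) + 108*2**(s/2 + 5/4)*(s/2 - 7/4)*(s/2 + 13/4)*(-s + (s/2 + 5/4)**2 - 3/2) - 108*3**(s/2 + 5/4)*(s/2 - 7/4)*(s/2 + 5/4)*(s/2 + 13/4)*(-s + (s/2 + 5/4)**2 - 3/2)*log(2) + 108*3**(s/2 + 5/4)*(s/2 - 7/4)*(s/2 + 5/4)*(s/2 + 13/4)*(-s + (s/2 + 5/4)**2 - 3/2)*log(3) - 108*3**(s/2 + 5/4)*(s/2 - 7/4)*(s/2 + 13/4)*(-s + (s/2 + 5/4)**2 - 3/2) - 4*6**(s/2 + 5/4)*(s/2 + 5/4)**2*(s/2 + 13/4)*(-s + (s/2 + 5/4)**2 - 3/2) + 216*(s/2 - 7/4)*(s/2 + 5/4)**3*(s/2 + 13/4)*log(2) - 216*(s/2 - 7/4)*(s/2 + 5/4)**2*(s/2 + 13/4)*log(2) + 216*(s/2 - 7/4)*(s/2 + 5/4)**2*(s/2 + 13/4) + 27*(s/2 - 7/4)*(s/2 + 5/4)**2*(-s + (s/2 + 5/4)**2 - 3/2))/(216*(s/2 - 7/4)*(s/2 + 5/4)**2*(s/2 + 13/4)*(-s + (s/2 + 5/4)**2 - 3/2))
  -13/2 < Re(s) < 7/2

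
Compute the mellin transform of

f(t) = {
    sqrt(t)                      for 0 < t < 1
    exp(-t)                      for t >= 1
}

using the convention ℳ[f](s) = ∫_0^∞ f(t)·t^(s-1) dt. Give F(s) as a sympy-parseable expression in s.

((2*s + 1)*uppergamma(s, 1) + 2)/(2*s + 1)
  Re(s) > -1/2

integrate the 2 segments split at 1, then add the results
the [0, 1) slice contributes ∫ sqrt(t)·t^(s-1) dt
over [1, ∞), the kernel integral of exp(-t) enters the sum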